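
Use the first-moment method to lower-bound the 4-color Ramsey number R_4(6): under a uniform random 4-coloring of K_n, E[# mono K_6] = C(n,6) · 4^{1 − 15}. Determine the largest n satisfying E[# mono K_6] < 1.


We need C(n, 6) · 4^{1 − 15} < 1, i.e. C(n, 6) < 4^{15 − 1} = 268435456.
Check values of n near the boundary:
  n = 75: C(75, 6) = 201359550; 201359550 < 268435456? YES
  n = 76: C(76, 6) = 218618940; 218618940 < 268435456? YES
  n = 77: C(77, 6) = 237093780; 237093780 < 268435456? YES
  n = 78: C(78, 6) = 256851595; 256851595 < 268435456? YES
  n = 79: C(79, 6) = 277962685; 277962685 < 268435456? NO
The largest n with C(n, 6) < 268435456 is n = 78 (where E[X] = 256851595/268435456 ≈ 0.956847). Hence R_4(6) > 78, i.e. R_4(6) ≥ 79.

Largest n = 78; hence R_4(6) > 78.


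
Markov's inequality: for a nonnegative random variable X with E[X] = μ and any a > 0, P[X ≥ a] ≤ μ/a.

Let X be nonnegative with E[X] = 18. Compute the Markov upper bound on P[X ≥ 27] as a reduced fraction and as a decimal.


μ = E[X] = 18, a = 27.
Markov: P[X ≥ 27] ≤ μ/a = (18)/27 = 2/3.
Numerically: ≈ 0.66667.
(Since a = 27 > μ = 18.00000, the bound 2/3 is < 1 and informative.)

P[X ≥ 27] ≤ 2/3 ≈ 0.66667.


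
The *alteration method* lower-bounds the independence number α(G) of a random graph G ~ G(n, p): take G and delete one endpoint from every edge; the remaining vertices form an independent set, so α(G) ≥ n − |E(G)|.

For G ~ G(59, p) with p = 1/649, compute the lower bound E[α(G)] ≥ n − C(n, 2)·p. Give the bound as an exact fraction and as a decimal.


E[|E(G)|] = C(59, 2)·p = 1711 · (1/649) = 29/11.
E[α(G)] ≥ n − E[|E(G)|] = 59 − 29/11 = 620/11.
Numerically: ≈ 56.364.
(This is only a lower bound; the true E[α(G)] may be larger.)

E[α(G)] ≥ 620/11 ≈ 56.364.


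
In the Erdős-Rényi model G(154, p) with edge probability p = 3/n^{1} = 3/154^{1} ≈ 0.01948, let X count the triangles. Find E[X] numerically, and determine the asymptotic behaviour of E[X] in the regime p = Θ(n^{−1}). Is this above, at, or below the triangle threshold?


Number of potential triangles: C(154, 3) = 596904.
Each occurs with probability p³ ≈ (0.01948)³ ≈ 7.392675e-06.
By linearity: E[X] = C(154, 3)·p³ ≈ 596904 · 7.392675e-06 ≈ 4.4127.
Here α = 1, so p = 3/n is exactly at the triangle threshold p ~ 1/n. Asymptotically E[X] → c³/6 = 3³/6 = 9/2 ≈ 4.5000, a bounded constant. In this regime the triangle count is asymptotically Poisson(c³/6).

E[X] ≈ 4.4127; in regime p = Θ(1/n^{1}) E[X] stays bounded (at the triangle threshold p ~ 1/n).


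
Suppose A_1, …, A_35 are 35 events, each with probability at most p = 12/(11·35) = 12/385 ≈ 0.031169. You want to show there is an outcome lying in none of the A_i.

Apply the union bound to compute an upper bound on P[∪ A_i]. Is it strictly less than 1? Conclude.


Union bound: P[∪_{i=1}^{35} A_i] ≤ Σ_i P[A_i] ≤ 35·p = 35·(12/385) = 12/11.
Numerically: 12/11 ≈ 1.090909.
Is 12/11 < 1? NO.
Since the bound 12/11 is ≥ 1, the union bound is uninformative here; it does NOT by itself certify existence.

35·p = 12/11 ≈ 1.090909; existence NOT certified by the union bound.


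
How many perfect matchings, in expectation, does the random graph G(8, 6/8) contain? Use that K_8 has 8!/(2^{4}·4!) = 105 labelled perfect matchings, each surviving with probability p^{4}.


K_8 has 8!/(2^{4}·4!) = 105 labelled perfect matchings.
For each such perfect matching H, let X_H = 1 if all 4 edges of H are present in G. Then P[X_H = 1] = p^{4} = (3/4)^{4} = 81/256.
By linearity of expectation: E[X] = Σ_H E[X_H] = 105 · p^{4} = 105 · 81/256 = 8505/256.
Numerically: E[X] ≈ 33.22.

E[X] = 105 · (3/4)^{4} = 8505/256 ≈ 33.22.


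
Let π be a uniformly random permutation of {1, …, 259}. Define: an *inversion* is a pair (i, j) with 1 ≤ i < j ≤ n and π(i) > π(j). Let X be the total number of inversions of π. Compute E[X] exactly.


Write X = Σ X_I over the C(259, 2) = 33411 pairs i < j, with X_I the indicator of one inversion.
There are 33411 indicators.
For each fixed pair i < j, the values π(i) and π(j) are two distinct elements of {1, …, 259} in uniformly random order; by symmetry P[π(i) > π(j)] = 1/2.
By linearity: E[X] = 33411 · (1/2) = C(259, 2) · (1/2) = 33411/2 = 33411/2 ≈ 16705.5000.

E[X] = 33411/2 = 16705.5000.


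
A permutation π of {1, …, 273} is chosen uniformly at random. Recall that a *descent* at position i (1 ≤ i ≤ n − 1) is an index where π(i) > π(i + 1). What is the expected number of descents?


Write X = Σ X_I over i = 1, …, 272, with X_I the indicator of one descent.
There are 272 indicators.
For each fixed i, the pair (π(i), π(i+1)) is a uniformly random ordered pair of distinct values from {1, …, 273}; by symmetry P[π(i) > π(i+1)] = 1/2.
By linearity: E[X] = 272 · (1/2) = (273 − 1) · (1/2) = 136 ≈ 136.000000.

E[X] = 136 = 136.000000.


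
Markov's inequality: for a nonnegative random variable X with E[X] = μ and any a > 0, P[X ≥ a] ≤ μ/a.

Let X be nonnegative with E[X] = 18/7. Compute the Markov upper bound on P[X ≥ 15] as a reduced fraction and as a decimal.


μ = E[X] = 18/7, a = 15.
Markov: P[X ≥ 15] ≤ μ/a = (18/7)/15 = 6/35.
Numerically: ≈ 0.1714.
(Since a = 15 > μ = 2.5714, the bound 6/35 is < 1 and informative.)

P[X ≥ 15] ≤ 6/35 ≈ 0.1714.


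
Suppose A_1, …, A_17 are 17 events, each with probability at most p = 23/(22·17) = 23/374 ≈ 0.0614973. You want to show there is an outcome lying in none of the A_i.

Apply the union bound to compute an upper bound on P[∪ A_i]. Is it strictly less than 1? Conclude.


Union bound: P[∪_{i=1}^{17} A_i] ≤ Σ_i P[A_i] ≤ 17·p = 17·(23/374) = 23/22.
Numerically: 23/22 ≈ 1.0454545.
Is 23/22 < 1? NO.
Since the bound 23/22 is ≥ 1, the union bound is uninformative here; it does NOT by itself certify existence.

17·p = 23/22 ≈ 1.0454545; existence NOT certified by the union bound.


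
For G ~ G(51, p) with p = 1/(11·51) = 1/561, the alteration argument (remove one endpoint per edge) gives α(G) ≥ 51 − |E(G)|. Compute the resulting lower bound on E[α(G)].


E[|E(G)|] = C(51, 2)·p = 1275 · (1/561) = 25/11.
E[α(G)] ≥ n − E[|E(G)|] = 51 − 25/11 = 536/11.
Numerically: ≈ 48.72727.
(This is only a lower bound; the true E[α(G)] may be larger.)

E[α(G)] ≥ 536/11 ≈ 48.72727.


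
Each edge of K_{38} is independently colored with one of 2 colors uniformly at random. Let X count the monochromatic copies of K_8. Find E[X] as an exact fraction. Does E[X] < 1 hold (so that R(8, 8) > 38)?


E[X] = C(38, 8) · 2^{1 − 28} = 48903492 · 2^{−27} = 48903492/134217728.
As a reduced fraction: E[X] = 12225873/33554432 ≈ 0.3644.
Is E[X] < 1? YES.
Since E[X] < 1, there exists a 2-coloring of K_{38} with no monochromatic K_8; hence R(8, 8) > 38.

E[X] = 12225873/33554432 ≈ 0.3644; E[X] < 1, so R(8, 8) > 38.


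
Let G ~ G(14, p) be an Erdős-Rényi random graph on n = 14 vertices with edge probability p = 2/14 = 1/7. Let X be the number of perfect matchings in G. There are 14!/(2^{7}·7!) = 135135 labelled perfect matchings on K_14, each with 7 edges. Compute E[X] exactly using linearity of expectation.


K_14 has 14!/(2^{7}·7!) = 135135 labelled perfect matchings.
For each such perfect matching H, let X_H = 1 if all 7 edges of H are present in G. Then P[X_H = 1] = p^{7} = (1/7)^{7} = 1/823543.
Summing the indicators: E[X] = Σ_H E[X_H] = 135135 · p^{7} = 135135 · 1/823543 = 19305/117649.
Numerically: E[X] ≈ 0.16409.

E[X] = 135135 · (1/7)^{7} = 19305/117649 ≈ 0.16409.


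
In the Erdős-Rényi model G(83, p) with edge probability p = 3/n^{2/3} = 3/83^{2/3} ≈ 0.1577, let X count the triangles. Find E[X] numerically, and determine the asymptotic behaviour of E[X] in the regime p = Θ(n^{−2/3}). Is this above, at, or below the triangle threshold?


Number of potential triangles: C(83, 3) = 91881.
Each occurs with probability p³ ≈ (0.1577)³ ≈ 3.919292e-03.
By linearity: E[X] = C(83, 3)·p³ ≈ 91881 · 3.919292e-03 ≈ 360.1084.
Since α = 2/3 < 1, p = c/n^{2/3} ≫ 1/n is above the triangle threshold p ~ 1/n. Asymptotically E[X] ~ (c³/6)·n^{3(1−α)} = (3³/6)·n^{1} → ∞; triangles are abundant w.h.p.

E[X] ≈ 360.1084; in regime p = Θ(1/n^{2/3}) E[X] diverges (above the triangle threshold p ~ 1/n).


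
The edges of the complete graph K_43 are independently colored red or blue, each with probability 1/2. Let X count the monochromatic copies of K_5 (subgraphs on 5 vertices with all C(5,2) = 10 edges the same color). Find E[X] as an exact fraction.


Let X = Σ_S X_S over the C(43, 5) = 962598 subsets S of size 5, where X_S = 1 if the K_5 on S is monochromatic.
For a fixed S, the K_5 on S has C(5, 2) = 10 edges. P[all 10 edges red] = (1/2)^10, and likewise for blue, so P[monochromatic] = 2·(1/2)^10 = 2^{1 − 10} = 1/512.
By linearity: E[X] = C(43, 5) · 2^{1 − 10} = 962598 · 1/512 = 481299/256.
Numerically: E[X] ≈ 1880.074.

E[X] = C(43,5)·2^(1−C(5,2)) = 481299/256 ≈ 1880.074.


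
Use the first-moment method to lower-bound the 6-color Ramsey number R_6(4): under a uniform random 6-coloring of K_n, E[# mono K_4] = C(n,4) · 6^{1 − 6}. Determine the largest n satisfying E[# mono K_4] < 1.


We need C(n, 4) · 6^{1 − 6} < 1, i.e. C(n, 4) < 6^{6 − 1} = 7776.
Check values of n near the boundary:
  n = 19: C(19, 4) = 3876; 3876 < 7776? YES
  n = 20: C(20, 4) = 4845; 4845 < 7776? YES
  n = 21: C(21, 4) = 5985; 5985 < 7776? YES
  n = 22: C(22, 4) = 7315; 7315 < 7776? YES
  n = 23: C(23, 4) = 8855; 8855 < 7776? NO
The largest n with C(n, 4) < 7776 is n = 22 (where E[X] = 7315/7776 ≈ 0.9407150). Hence R_6(4) > 22, i.e. R_6(4) ≥ 23.

Largest n = 22; hence R_6(4) > 22.


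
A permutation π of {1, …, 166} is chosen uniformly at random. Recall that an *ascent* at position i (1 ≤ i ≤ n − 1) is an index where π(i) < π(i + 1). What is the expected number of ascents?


Write X = Σ X_I over i = 1, …, 165, with X_I the indicator of one ascent.
There are 165 indicators.
For each fixed i, the pair (π(i), π(i+1)) is a uniformly random ordered pair of distinct values from {1, …, 166}; by symmetry P[π(i) < π(i+1)] = 1/2.
By linearity: E[X] = 165 · (1/2) = (166 − 1) · (1/2) = 165/2 ≈ 82.500.

E[X] = 165/2 = 82.500.


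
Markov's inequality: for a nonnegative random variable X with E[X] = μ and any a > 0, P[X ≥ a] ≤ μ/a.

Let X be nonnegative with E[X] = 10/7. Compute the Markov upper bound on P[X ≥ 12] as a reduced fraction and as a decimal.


μ = E[X] = 10/7, a = 12.
Markov: P[X ≥ 12] ≤ μ/a = (10/7)/12 = 5/42.
Numerically: ≈ 0.119.
(Since a = 12 > μ = 1.429, the bound 5/42 is < 1 and informative.)

P[X ≥ 12] ≤ 5/42 ≈ 0.119.


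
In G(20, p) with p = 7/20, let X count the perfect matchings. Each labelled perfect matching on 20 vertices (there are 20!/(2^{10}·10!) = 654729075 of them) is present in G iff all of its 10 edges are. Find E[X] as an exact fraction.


K_20 has 20!/(2^{10}·10!) = 654729075 labelled perfect matchings.
For each such perfect matching H, let X_H = 1 if all 10 edges of H are present in G. Then P[X_H = 1] = p^{10} = (7/20)^{10} = 282475249/10240000000000.
By linearity of expectation: E[X] = Σ_H E[X_H] = 654729075 · p^{10} = 654729075 · 282475249/10240000000000 = 7397790339526587/409600000000.
Numerically: E[X] ≈ 1.81e+04.

E[X] = 654729075 · (7/20)^{10} = 7397790339526587/409600000000 ≈ 1.81e+04.


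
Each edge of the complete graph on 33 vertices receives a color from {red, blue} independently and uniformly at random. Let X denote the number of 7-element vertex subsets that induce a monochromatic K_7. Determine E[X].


Let X = Σ_S X_S over the C(33, 7) = 4272048 subsets S of size 7, where X_S = 1 if the K_7 on S is monochromatic.
For a fixed S, the K_7 on S has C(7, 2) = 21 edges. P[all 21 edges red] = (1/2)^21, and likewise for blue, so P[monochromatic] = 2·(1/2)^21 = 2^{1 − 21} = 1/1048576.
Summing: E[X] = C(33, 7) · 2^{1 − 21} = 4272048 · 1/1048576 = 267003/65536.
Numerically: E[X] ≈ 4.07414.

E[X] = C(33,7)·2^(1−C(7,2)) = 267003/65536 ≈ 4.07414.


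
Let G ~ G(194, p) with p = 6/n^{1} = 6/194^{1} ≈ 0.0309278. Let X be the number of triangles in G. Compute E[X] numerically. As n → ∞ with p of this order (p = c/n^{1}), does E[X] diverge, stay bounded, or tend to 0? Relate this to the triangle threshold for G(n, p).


Number of potential triangles: C(194, 3) = 1198144.
Each occurs with probability p³ ≈ (0.0309278)³ ≈ 2.95834324e-05.
By linearity: E[X] = C(194, 3)·p³ ≈ 1198144 · 2.95834324e-05 ≈ 35.445212.
Here α = 1, so p = 6/n is exactly at the triangle threshold p ~ 1/n. Asymptotically E[X] → c³/6 = 6³/6 = 36 ≈ 36.000000, a bounded constant. In this regime the triangle count is asymptotically Poisson(c³/6).

E[X] ≈ 35.445212; in regime p = Θ(1/n^{1}) E[X] stays bounded (at the triangle threshold p ~ 1/n).


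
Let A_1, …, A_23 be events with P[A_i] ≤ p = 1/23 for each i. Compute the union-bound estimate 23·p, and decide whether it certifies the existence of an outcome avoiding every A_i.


Union bound: P[∪_{i=1}^{23} A_i] ≤ Σ_i P[A_i] ≤ 23·p = 23·(1/23) = 1.
Numerically: 1 ≈ 1.0000.
Is 1 < 1? NO.
Since the bound 1 is ≥ 1, the union bound is uninformative here; it does NOT by itself certify existence.

23·p = 1 ≈ 1.0000; existence NOT certified by the union bound.


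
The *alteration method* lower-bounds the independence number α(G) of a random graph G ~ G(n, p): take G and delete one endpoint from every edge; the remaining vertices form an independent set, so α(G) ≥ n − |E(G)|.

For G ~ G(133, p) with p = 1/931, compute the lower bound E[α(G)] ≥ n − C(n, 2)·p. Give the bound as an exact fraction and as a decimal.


E[|E(G)|] = C(133, 2)·p = 8778 · (1/931) = 66/7.
E[α(G)] ≥ n − E[|E(G)|] = 133 − 66/7 = 865/7.
Numerically: ≈ 123.571429.
(This is only a lower bound; the true E[α(G)] may be larger.)

E[α(G)] ≥ 865/7 ≈ 123.571429.


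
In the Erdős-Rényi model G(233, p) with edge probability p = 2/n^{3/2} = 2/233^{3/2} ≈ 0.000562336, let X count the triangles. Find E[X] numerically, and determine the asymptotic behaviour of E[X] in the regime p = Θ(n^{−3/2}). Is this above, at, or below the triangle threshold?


Number of potential triangles: C(233, 3) = 2081156.
Each occurs with probability p³ ≈ (0.000562336)³ ≈ 1.77823168e-10.
By linearity: E[X] = C(233, 3)·p³ ≈ 2081156 · 1.77823168e-10 ≈ 0.000370.
Since α = 3/2 > 1, p = c/n^{3/2} = o(1/n) is below the triangle threshold p ~ 1/n. Asymptotically E[X] ~ (c³/6)·n^{3(1−α)} = (2³/6)·n^{-1.5} → 0, so by Markov's inequality G has no triangles w.h.p.

E[X] ≈ 0.000370; in regime p = Θ(1/n^{3/2}) E[X] tends to 0 (below the triangle threshold p ~ 1/n).


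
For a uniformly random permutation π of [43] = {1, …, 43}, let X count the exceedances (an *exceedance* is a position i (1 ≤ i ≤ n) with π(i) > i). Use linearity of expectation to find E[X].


Write X = Σ_{i=1}^{43} X_i, where X_i = 1_{π(i) > i}.
For each fixed i, π(i) is uniform over {1, …, 43} (marginal of a uniform permutation), so P[π(i) > i] = (n − i)/n. Summing: Σ_{i=1}^{43} (n − i)/n = (0 + 1 + … + 42)/43 = 43(43 − 1)/(2·43) = (43 − 1)/2.
Hence E[X] = Σ_{i=1}^{43} (43 − i)/43 = 21 ≈ 21.00000.

E[X] = 21 = 21.00000.


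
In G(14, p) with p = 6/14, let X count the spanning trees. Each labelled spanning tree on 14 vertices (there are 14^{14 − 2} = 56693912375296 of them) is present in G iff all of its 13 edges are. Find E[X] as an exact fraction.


K_14 has 14^{14 − 2} = 56693912375296 labelled spanning trees.
For each such spanning tree H, let X_H = 1 if all 13 edges of H are present in G. Then P[X_H = 1] = p^{13} = (3/7)^{13} = 1594323/96889010407.
By linearity: E[X] = Σ_H E[X_H] = 56693912375296 · p^{13} = 56693912375296 · 1594323/96889010407 = 6530347008/7.
Numerically: E[X] ≈ 9.33e+08.

E[X] = 56693912375296 · (3/7)^{13} = 6530347008/7 ≈ 9.33e+08.


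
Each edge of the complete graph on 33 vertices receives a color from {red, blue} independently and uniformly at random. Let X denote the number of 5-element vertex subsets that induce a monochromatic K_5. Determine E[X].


Let X = Σ_S X_S over the C(33, 5) = 237336 subsets S of size 5, where X_S = 1 if the K_5 on S is monochromatic.
For a fixed S, the K_5 on S has C(5, 2) = 10 edges. P[all 10 edges red] = (1/2)^10, and likewise for blue, so P[monochromatic] = 2·(1/2)^10 = 2^{1 − 10} = 1/512.
Summing: E[X] = C(33, 5) · 2^{1 − 10} = 237336 · 1/512 = 29667/64.
Numerically: E[X] ≈ 463.5469.

E[X] = C(33,5)·2^(1−C(5,2)) = 29667/64 ≈ 463.5469.


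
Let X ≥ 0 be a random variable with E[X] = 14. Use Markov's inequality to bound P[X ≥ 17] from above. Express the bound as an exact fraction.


μ = E[X] = 14, a = 17.
Markov: P[X ≥ 17] ≤ μ/a = (14)/17 = 14/17.
Numerically: ≈ 0.823529.
(Since a = 17 > μ = 14.000000, the bound 14/17 is < 1 and informative.)

P[X ≥ 17] ≤ 14/17 ≈ 0.823529.


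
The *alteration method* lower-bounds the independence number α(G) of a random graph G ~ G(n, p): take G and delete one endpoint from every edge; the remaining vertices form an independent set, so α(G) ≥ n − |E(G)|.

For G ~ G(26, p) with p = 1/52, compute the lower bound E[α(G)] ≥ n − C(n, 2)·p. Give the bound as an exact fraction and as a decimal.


E[|E(G)|] = C(26, 2)·p = 325 · (1/52) = 25/4.
E[α(G)] ≥ n − E[|E(G)|] = 26 − 25/4 = 79/4.
Numerically: ≈ 19.750000.
(This is only a lower bound; the true E[α(G)] may be larger.)

E[α(G)] ≥ 79/4 ≈ 19.750000.


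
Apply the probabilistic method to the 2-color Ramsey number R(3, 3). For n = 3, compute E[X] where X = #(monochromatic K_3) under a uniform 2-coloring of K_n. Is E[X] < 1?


E[X] = C(3, 3) · 2^{1 − 3} = 1 · 2^{−2} = 1/4.
As a reduced fraction: E[X] = 1/4 ≈ 0.250.
Is E[X] < 1? YES.
Since E[X] < 1, there exists a 2-coloring of K_{3} with no monochromatic K_3; hence R(3, 3) > 3.

E[X] = 1/4 ≈ 0.250; E[X] < 1, so R(3, 3) > 3.


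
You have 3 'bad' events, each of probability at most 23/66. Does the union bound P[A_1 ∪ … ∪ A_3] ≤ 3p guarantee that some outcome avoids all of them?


Union bound: P[∪_{i=1}^{3} A_i] ≤ Σ_i P[A_i] ≤ 3·p = 3·(23/66) = 23/22.
Numerically: 23/22 ≈ 1.04545.
Is 23/22 < 1? NO.
Since the bound 23/22 is ≥ 1, the union bound is uninformative here; it does NOT by itself certify existence.

3·p = 23/22 ≈ 1.04545; existence NOT certified by the union bound.


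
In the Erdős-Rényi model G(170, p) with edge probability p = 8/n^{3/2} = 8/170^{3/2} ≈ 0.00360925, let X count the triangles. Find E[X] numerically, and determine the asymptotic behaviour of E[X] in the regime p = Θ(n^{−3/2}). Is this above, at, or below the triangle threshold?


Number of potential triangles: C(170, 3) = 804440.
Each occurs with probability p³ ≈ (0.00360925)³ ≈ 4.70164479e-08.
By linearity: E[X] = C(170, 3)·p³ ≈ 804440 · 4.70164479e-08 ≈ 0.037822.
Since α = 3/2 > 1, p = c/n^{3/2} = o(1/n) is below the triangle threshold p ~ 1/n. Asymptotically E[X] ~ (c³/6)·n^{3(1−α)} = (8³/6)·n^{-1.5} → 0, so by Markov's inequality G has no triangles w.h.p.

E[X] ≈ 0.037822; in regime p = Θ(1/n^{3/2}) E[X] tends to 0 (below the triangle threshold p ~ 1/n).


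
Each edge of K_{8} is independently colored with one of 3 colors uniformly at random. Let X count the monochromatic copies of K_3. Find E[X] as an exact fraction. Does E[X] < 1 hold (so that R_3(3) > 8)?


E[X] = C(8, 3) · 3^{1 − 3} = 56 · 3^{−2} = 56/9.
As a reduced fraction: E[X] = 56/9 ≈ 6.22222.
Is E[X] < 1? NO.
Since E[X] ≥ 1, the first-moment bound is inconclusive at n = 8; it does NOT by itself certify R_3(3) > 8.

E[X] = 56/9 ≈ 6.22222; E[X] ≥ 1; first-moment method inconclusive here.


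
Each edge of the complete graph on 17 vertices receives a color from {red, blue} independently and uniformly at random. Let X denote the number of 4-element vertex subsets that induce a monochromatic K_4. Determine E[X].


Let X = Σ_S X_S over the C(17, 4) = 2380 subsets S of size 4, where X_S = 1 if the K_4 on S is monochromatic.
For a fixed S, the K_4 on S has C(4, 2) = 6 edges. P[all 6 edges red] = (1/2)^6, and likewise for blue, so P[monochromatic] = 2·(1/2)^6 = 2^{1 − 6} = 1/32.
By linearity: E[X] = C(17, 4) · 2^{1 − 6} = 2380 · 1/32 = 595/8.
Numerically: E[X] ≈ 74.375000.

E[X] = C(17,4)·2^(1−C(4,2)) = 595/8 ≈ 74.375000.


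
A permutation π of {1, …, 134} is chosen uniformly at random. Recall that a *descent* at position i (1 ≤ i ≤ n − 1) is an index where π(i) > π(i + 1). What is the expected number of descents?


Write X = Σ X_I over i = 1, …, 133, with X_I the indicator of one descent.
There are 133 indicators.
For each fixed i, the pair (π(i), π(i+1)) is a uniformly random ordered pair of distinct values from {1, …, 134}; by symmetry P[π(i) > π(i+1)] = 1/2.
By linearity: E[X] = 133 · (1/2) = (134 − 1) · (1/2) = 133/2 ≈ 66.5000.

E[X] = 133/2 = 66.5000.


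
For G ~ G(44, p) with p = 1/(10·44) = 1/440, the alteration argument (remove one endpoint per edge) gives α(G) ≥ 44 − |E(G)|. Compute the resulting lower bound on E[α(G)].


E[|E(G)|] = C(44, 2)·p = 946 · (1/440) = 43/20.
E[α(G)] ≥ n − E[|E(G)|] = 44 − 43/20 = 837/20.
Numerically: ≈ 41.850000.
(This is only a lower bound; the true E[α(G)] may be larger.)

E[α(G)] ≥ 837/20 ≈ 41.850000.


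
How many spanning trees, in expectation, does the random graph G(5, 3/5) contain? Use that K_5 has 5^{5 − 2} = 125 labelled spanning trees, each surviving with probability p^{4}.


K_5 has 5^{5 − 2} = 125 labelled spanning trees.
For each such spanning tree H, let X_H = 1 if all 4 edges of H are present in G. Then P[X_H = 1] = p^{4} = (3/5)^{4} = 81/625.
By linearity of expectation: E[X] = Σ_H E[X_H] = 125 · p^{4} = 125 · 81/625 = 81/5.
Numerically: E[X] ≈ 16.2.

E[X] = 125 · (3/5)^{4} = 81/5 ≈ 16.2.


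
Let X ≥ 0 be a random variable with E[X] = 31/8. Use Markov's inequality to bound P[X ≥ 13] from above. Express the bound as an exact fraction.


μ = E[X] = 31/8, a = 13.
Markov: P[X ≥ 13] ≤ μ/a = (31/8)/13 = 31/104.
Numerically: ≈ 0.298.
(Since a = 13 > μ = 3.875, the bound 31/104 is < 1 and informative.)

P[X ≥ 13] ≤ 31/104 ≈ 0.298.


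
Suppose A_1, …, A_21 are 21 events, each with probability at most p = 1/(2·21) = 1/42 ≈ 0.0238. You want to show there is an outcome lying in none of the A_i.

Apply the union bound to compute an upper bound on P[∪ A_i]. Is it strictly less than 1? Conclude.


Union bound: P[∪_{i=1}^{21} A_i] ≤ Σ_i P[A_i] ≤ 21·p = 21·(1/42) = 1/2.
Numerically: 1/2 ≈ 0.5000.
Is 1/2 < 1? YES.
Since P[∪ A_i] ≤ 1/2 < 1, the complement has P[∩ A_i^c] ≥ 1 − 1/2 = 1/2 > 0, so some outcome avoids every A_i.

21·p = 1/2 ≈ 0.5000; existence CERTIFIED by the union bound.


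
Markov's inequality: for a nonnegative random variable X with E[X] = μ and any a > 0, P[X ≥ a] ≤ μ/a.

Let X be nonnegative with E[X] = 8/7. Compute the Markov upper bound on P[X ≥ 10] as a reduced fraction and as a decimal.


μ = E[X] = 8/7, a = 10.
Markov: P[X ≥ 10] ≤ μ/a = (8/7)/10 = 4/35.
Numerically: ≈ 0.11429.
(Since a = 10 > μ = 1.14286, the bound 4/35 is < 1 and informative.)

P[X ≥ 10] ≤ 4/35 ≈ 0.11429.


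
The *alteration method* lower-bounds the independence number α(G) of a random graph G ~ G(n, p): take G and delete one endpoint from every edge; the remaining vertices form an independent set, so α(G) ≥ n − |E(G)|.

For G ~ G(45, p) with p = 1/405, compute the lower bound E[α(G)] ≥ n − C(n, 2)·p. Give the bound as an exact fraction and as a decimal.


E[|E(G)|] = C(45, 2)·p = 990 · (1/405) = 22/9.
E[α(G)] ≥ n − E[|E(G)|] = 45 − 22/9 = 383/9.
Numerically: ≈ 42.555556.
(This is only a lower bound; the true E[α(G)] may be larger.)

E[α(G)] ≥ 383/9 ≈ 42.555556.


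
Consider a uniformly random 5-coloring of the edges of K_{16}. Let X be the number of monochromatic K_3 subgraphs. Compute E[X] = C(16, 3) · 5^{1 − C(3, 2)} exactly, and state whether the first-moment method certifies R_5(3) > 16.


E[X] = C(16, 3) · 5^{1 − 3} = 560 · 5^{−2} = 560/25.
As a reduced fraction: E[X] = 112/5 ≈ 22.4000000.
Is E[X] < 1? NO.
Since E[X] ≥ 1, the first-moment bound is inconclusive at n = 16; it does NOT by itself certify R_5(3) > 16.

E[X] = 112/5 ≈ 22.4000000; E[X] ≥ 1; first-moment method inconclusive here.


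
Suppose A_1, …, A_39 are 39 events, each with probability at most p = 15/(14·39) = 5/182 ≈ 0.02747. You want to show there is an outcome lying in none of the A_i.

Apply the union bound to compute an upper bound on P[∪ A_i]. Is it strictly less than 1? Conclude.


Union bound: P[∪_{i=1}^{39} A_i] ≤ Σ_i P[A_i] ≤ 39·p = 39·(5/182) = 15/14.
Numerically: 15/14 ≈ 1.07143.
Is 15/14 < 1? NO.
Since the bound 15/14 is ≥ 1, the union bound is uninformative here; it does NOT by itself certify existence.

39·p = 15/14 ≈ 1.07143; existence NOT certified by the union bound.


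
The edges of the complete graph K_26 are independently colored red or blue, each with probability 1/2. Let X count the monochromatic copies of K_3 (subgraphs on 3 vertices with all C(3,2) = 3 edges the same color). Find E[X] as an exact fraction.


Let X = Σ_S X_S over the C(26, 3) = 2600 subsets S of size 3, where X_S = 1 if the K_3 on S is monochromatic.
For a fixed S, the K_3 on S has C(3, 2) = 3 edges. P[all 3 edges red] = (1/2)^3, and likewise for blue, so P[monochromatic] = 2·(1/2)^3 = 2^{1 − 3} = 1/4.
By linearity of expectation: E[X] = C(26, 3) · 2^{1 − 3} = 2600 · 1/4 = 650.
Numerically: E[X] ≈ 650.000000.

E[X] = C(26,3)·2^(1−C(3,2)) = 650 ≈ 650.000000.


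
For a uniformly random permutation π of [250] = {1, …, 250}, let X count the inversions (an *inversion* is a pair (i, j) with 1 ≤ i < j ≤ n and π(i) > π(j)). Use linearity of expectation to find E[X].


Write X = Σ X_I over the C(250, 2) = 31125 pairs i < j, with X_I the indicator of one inversion.
There are 31125 indicators.
For each fixed pair i < j, the values π(i) and π(j) are two distinct elements of {1, …, 250} in uniformly random order; by symmetry P[π(i) > π(j)] = 1/2.
By linearity: E[X] = 31125 · (1/2) = C(250, 2) · (1/2) = 31125/2 = 31125/2 ≈ 15562.50000.

E[X] = 31125/2 = 15562.50000.


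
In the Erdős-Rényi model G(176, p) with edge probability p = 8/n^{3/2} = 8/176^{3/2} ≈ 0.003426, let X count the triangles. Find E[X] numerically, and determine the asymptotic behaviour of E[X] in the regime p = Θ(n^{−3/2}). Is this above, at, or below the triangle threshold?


Number of potential triangles: C(176, 3) = 893200.
Each occurs with probability p³ ≈ (0.003426)³ ≈ 4.022193e-08.
By linearity: E[X] = C(176, 3)·p³ ≈ 893200 · 4.022193e-08 ≈ 0.0359.
Since α = 3/2 > 1, p = c/n^{3/2} = o(1/n) is below the triangle threshold p ~ 1/n. Asymptotically E[X] ~ (c³/6)·n^{3(1−α)} = (8³/6)·n^{-1.5} → 0, so by Markov's inequality G has no triangles w.h.p.

E[X] ≈ 0.0359; in regime p = Θ(1/n^{3/2}) E[X] tends to 0 (below the triangle threshold p ~ 1/n).


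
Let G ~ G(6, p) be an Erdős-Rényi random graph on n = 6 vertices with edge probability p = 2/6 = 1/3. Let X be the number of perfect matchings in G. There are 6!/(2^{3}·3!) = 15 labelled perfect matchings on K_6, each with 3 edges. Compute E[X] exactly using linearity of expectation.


K_6 has 6!/(2^{3}·3!) = 15 labelled perfect matchings.
For each such perfect matching H, let X_H = 1 if all 3 edges of H are present in G. Then P[X_H = 1] = p^{3} = (1/3)^{3} = 1/27.
By linearity of expectation: E[X] = Σ_H E[X_H] = 15 · p^{3} = 15 · 1/27 = 5/9.
Numerically: E[X] ≈ 0.55556.

E[X] = 15 · (1/3)^{3} = 5/9 ≈ 0.55556.


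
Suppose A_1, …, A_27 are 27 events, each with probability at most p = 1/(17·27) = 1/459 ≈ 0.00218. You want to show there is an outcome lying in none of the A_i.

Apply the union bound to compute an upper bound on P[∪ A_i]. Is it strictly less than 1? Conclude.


Union bound: P[∪_{i=1}^{27} A_i] ≤ Σ_i P[A_i] ≤ 27·p = 27·(1/459) = 1/17.
Numerically: 1/17 ≈ 0.05882.
Is 1/17 < 1? YES.
Since P[∪ A_i] ≤ 1/17 < 1, the complement has P[∩ A_i^c] ≥ 1 − 1/17 = 16/17 > 0, so some outcome avoids every A_i.

27·p = 1/17 ≈ 0.05882; existence CERTIFIED by the union bound.


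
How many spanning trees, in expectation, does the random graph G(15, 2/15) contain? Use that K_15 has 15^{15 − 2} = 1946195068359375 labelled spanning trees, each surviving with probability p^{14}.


K_15 has 15^{15 − 2} = 1946195068359375 labelled spanning trees.
For each such spanning tree H, let X_H = 1 if all 14 edges of H are present in G. Then P[X_H = 1] = p^{14} = (2/15)^{14} = 16384/29192926025390625.
By linearity: E[X] = Σ_H E[X_H] = 1946195068359375 · p^{14} = 1946195068359375 · 16384/29192926025390625 = 16384/15.
Numerically: E[X] ≈ 1092.3.

E[X] = 1946195068359375 · (2/15)^{14} = 16384/15 ≈ 1092.3.


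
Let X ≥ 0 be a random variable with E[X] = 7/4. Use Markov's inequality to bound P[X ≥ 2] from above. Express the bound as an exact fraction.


μ = E[X] = 7/4, a = 2.
Markov: P[X ≥ 2] ≤ μ/a = (7/4)/2 = 7/8.
Numerically: ≈ 0.875000.
(Since a = 2 > μ = 1.750000, the bound 7/8 is < 1 and informative.)

P[X ≥ 2] ≤ 7/8 ≈ 0.875000.


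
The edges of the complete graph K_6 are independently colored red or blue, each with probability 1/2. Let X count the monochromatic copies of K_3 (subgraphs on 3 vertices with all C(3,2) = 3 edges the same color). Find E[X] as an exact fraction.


Let X = Σ_S X_S over the C(6, 3) = 20 subsets S of size 3, where X_S = 1 if the K_3 on S is monochromatic.
For a fixed S, the K_3 on S has C(3, 2) = 3 edges. P[all 3 edges red] = (1/2)^3, and likewise for blue, so P[monochromatic] = 2·(1/2)^3 = 2^{1 − 3} = 1/4.
By linearity: E[X] = C(6, 3) · 2^{1 − 3} = 20 · 1/4 = 5.
Numerically: E[X] ≈ 5.00000.

E[X] = C(6,3)·2^(1−C(3,2)) = 5 ≈ 5.00000.


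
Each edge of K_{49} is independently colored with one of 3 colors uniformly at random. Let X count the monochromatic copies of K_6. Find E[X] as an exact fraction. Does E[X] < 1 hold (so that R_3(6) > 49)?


E[X] = C(49, 6) · 3^{1 − 15} = 13983816 · 3^{−14} = 13983816/4782969.
As a reduced fraction: E[X] = 4661272/1594323 ≈ 2.924.
Is E[X] < 1? NO.
Since E[X] ≥ 1, the first-moment bound is inconclusive at n = 49; it does NOT by itself certify R_3(6) > 49.

E[X] = 4661272/1594323 ≈ 2.924; E[X] ≥ 1; first-moment method inconclusive here.


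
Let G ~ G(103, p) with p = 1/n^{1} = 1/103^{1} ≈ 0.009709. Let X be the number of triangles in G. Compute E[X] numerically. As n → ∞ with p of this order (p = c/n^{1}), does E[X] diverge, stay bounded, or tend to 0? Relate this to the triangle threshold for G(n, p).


Number of potential triangles: C(103, 3) = 176851.
Each occurs with probability p³ ≈ (0.009709)³ ≈ 9.151417e-07.
By linearity: E[X] = C(103, 3)·p³ ≈ 176851 · 9.151417e-07 ≈ 0.1618.
Here α = 1, so p = 1/n is exactly at the triangle threshold p ~ 1/n. Asymptotically E[X] → c³/6 = 1³/6 = 1/6 ≈ 0.1667, a bounded constant. In this regime the triangle count is asymptotically Poisson(c³/6).

E[X] ≈ 0.1618; in regime p = Θ(1/n^{1}) E[X] stays bounded (at the triangle threshold p ~ 1/n).


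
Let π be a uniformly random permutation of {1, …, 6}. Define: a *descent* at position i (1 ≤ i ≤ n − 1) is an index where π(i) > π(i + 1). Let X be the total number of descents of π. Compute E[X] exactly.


Write X = Σ X_I over i = 1, …, 5, with X_I the indicator of one descent.
There are 5 indicators.
For each fixed i, the pair (π(i), π(i+1)) is a uniformly random ordered pair of distinct values from {1, …, 6}; by symmetry P[π(i) > π(i+1)] = 1/2.
By linearity: E[X] = 5 · (1/2) = (6 − 1) · (1/2) = 5/2 ≈ 2.5000.

E[X] = 5/2 = 2.5000.


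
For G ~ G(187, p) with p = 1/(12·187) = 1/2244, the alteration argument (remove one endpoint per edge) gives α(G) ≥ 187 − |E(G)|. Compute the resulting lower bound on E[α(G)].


E[|E(G)|] = C(187, 2)·p = 17391 · (1/2244) = 31/4.
E[α(G)] ≥ n − E[|E(G)|] = 187 − 31/4 = 717/4.
Numerically: ≈ 179.250000.
(This is only a lower bound; the true E[α(G)] may be larger.)

E[α(G)] ≥ 717/4 ≈ 179.250000.


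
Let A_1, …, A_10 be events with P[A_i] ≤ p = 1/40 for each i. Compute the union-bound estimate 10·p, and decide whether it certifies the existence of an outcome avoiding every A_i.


Union bound: P[∪_{i=1}^{10} A_i] ≤ Σ_i P[A_i] ≤ 10·p = 10·(1/40) = 1/4.
Numerically: 1/4 ≈ 0.25000.
Is 1/4 < 1? YES.
Since P[∪ A_i] ≤ 1/4 < 1, the complement has P[∩ A_i^c] ≥ 1 − 1/4 = 3/4 > 0, so some outcome avoids every A_i.

10·p = 1/4 ≈ 0.25000; existence CERTIFIED by the union bound.


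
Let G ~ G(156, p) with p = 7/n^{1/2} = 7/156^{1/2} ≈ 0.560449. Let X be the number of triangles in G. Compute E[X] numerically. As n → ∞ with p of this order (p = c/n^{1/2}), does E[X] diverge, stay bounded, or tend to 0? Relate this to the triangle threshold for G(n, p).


Number of potential triangles: C(156, 3) = 620620.
Each occurs with probability p³ ≈ (0.560449)³ ≈ 1.76038323e-01.
By linearity: E[X] = C(156, 3)·p³ ≈ 620620 · 1.76038323e-01 ≈ 109252.903979.
Since α = 1/2 < 1, p = c/n^{1/2} ≫ 1/n is above the triangle threshold p ~ 1/n. Asymptotically E[X] ~ (c³/6)·n^{3(1−α)} = (7³/6)·n^{1.5} → ∞; triangles are abundant w.h.p.

E[X] ≈ 109252.903979; in regime p = Θ(1/n^{1/2}) E[X] diverges (above the triangle threshold p ~ 1/n).


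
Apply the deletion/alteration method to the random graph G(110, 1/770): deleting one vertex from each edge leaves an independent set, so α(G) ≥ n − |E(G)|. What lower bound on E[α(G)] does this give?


E[|E(G)|] = C(110, 2)·p = 5995 · (1/770) = 109/14.
E[α(G)] ≥ n − E[|E(G)|] = 110 − 109/14 = 1431/14.
Numerically: ≈ 102.21429.
(This is only a lower bound; the true E[α(G)] may be larger.)

E[α(G)] ≥ 1431/14 ≈ 102.21429.


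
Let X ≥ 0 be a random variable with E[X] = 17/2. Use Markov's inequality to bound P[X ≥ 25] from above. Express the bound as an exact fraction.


μ = E[X] = 17/2, a = 25.
Markov: P[X ≥ 25] ≤ μ/a = (17/2)/25 = 17/50.
Numerically: ≈ 0.3400.
(Since a = 25 > μ = 8.5000, the bound 17/50 is < 1 and informative.)

P[X ≥ 25] ≤ 17/50 ≈ 0.3400.


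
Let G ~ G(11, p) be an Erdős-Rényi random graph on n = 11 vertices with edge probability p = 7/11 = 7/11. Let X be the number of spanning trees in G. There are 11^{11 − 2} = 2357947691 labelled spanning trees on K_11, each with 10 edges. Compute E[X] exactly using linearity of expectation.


K_11 has 11^{11 − 2} = 2357947691 labelled spanning trees.
For each such spanning tree H, let X_H = 1 if all 10 edges of H are present in G. Then P[X_H = 1] = p^{10} = (7/11)^{10} = 282475249/25937424601.
By linearity of expectation: E[X] = Σ_H E[X_H] = 2357947691 · p^{10} = 2357947691 · 282475249/25937424601 = 282475249/11.
Numerically: E[X] ≈ 2.568e+07.

E[X] = 2357947691 · (7/11)^{10} = 282475249/11 ≈ 2.568e+07.


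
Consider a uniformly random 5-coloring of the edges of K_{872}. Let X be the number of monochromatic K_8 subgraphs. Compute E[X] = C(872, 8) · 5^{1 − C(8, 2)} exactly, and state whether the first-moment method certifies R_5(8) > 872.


E[X] = C(872, 8) · 5^{1 − 28} = 8028343903111291045 · 5^{−27} = 8028343903111291045/7450580596923828125.
As a reduced fraction: E[X] = 1605668780622258209/1490116119384765625 ≈ 1.078.
Is E[X] < 1? NO.
Since E[X] ≥ 1, the first-moment bound is inconclusive at n = 872; it does NOT by itself certify R_5(8) > 872.

E[X] = 1605668780622258209/1490116119384765625 ≈ 1.078; E[X] ≥ 1; first-moment method inconclusive here.


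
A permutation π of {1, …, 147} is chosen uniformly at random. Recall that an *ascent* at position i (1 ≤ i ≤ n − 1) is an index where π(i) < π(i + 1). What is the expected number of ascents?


Write X = Σ X_I over i = 1, …, 146, with X_I the indicator of one ascent.
There are 146 indicators.
For each fixed i, the pair (π(i), π(i+1)) is a uniformly random ordered pair of distinct values from {1, …, 147}; by symmetry P[π(i) < π(i+1)] = 1/2.
By linearity: E[X] = 146 · (1/2) = (147 − 1) · (1/2) = 73 ≈ 73.000000.

E[X] = 73 = 73.000000.


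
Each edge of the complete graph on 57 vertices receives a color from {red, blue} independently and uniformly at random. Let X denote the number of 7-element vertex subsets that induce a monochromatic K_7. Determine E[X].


Let X = Σ_S X_S over the C(57, 7) = 264385836 subsets S of size 7, where X_S = 1 if the K_7 on S is monochromatic.
For a fixed S, the K_7 on S has C(7, 2) = 21 edges. P[all 21 edges red] = (1/2)^21, and likewise for blue, so P[monochromatic] = 2·(1/2)^21 = 2^{1 − 21} = 1/1048576.
By linearity of expectation: E[X] = C(57, 7) · 2^{1 − 21} = 264385836 · 1/1048576 = 66096459/262144.
Numerically: E[X] ≈ 252.138.

E[X] = C(57,7)·2^(1−C(7,2)) = 66096459/262144 ≈ 252.138.


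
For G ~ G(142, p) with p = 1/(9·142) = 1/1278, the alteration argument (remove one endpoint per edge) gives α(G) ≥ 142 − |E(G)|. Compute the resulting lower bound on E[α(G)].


E[|E(G)|] = C(142, 2)·p = 10011 · (1/1278) = 47/6.
E[α(G)] ≥ n − E[|E(G)|] = 142 − 47/6 = 805/6.
Numerically: ≈ 134.166667.
(This is only a lower bound; the true E[α(G)] may be larger.)

E[α(G)] ≥ 805/6 ≈ 134.166667.


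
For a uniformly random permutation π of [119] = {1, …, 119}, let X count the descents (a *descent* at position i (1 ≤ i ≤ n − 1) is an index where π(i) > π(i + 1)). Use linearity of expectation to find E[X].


Write X = Σ X_I over i = 1, …, 118, with X_I the indicator of one descent.
There are 118 indicators.
For each fixed i, the pair (π(i), π(i+1)) is a uniformly random ordered pair of distinct values from {1, …, 119}; by symmetry P[π(i) > π(i+1)] = 1/2.
By linearity: E[X] = 118 · (1/2) = (119 − 1) · (1/2) = 59 ≈ 59.00000.

E[X] = 59 = 59.00000.


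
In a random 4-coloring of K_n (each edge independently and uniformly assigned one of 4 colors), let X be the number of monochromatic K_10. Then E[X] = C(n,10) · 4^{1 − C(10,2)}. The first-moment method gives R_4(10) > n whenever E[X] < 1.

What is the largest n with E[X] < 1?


We need C(n, 10) · 4^{1 − 45} < 1, i.e. C(n, 10) < 4^{45 − 1} = 309485009821345068724781056.
Check values of n near the boundary:
  n = 2019: C(2019, 10) = 303322949179835278009229628; 303322949179835278009229628 < 309485009821345068724781056? YES
  n = 2020: C(2020, 10) = 304832018578739931133653656; 304832018578739931133653656 < 309485009821345068724781056? YES
  n = 2021: C(2021, 10) = 306347841644770462864800616; 306347841644770462864800616 < 309485009821345068724781056? YES
  n = 2022: C(2022, 10) = 307870445231474093395937796; 307870445231474093395937796 < 309485009821345068724781056? YES
  n = 2023: C(2023, 10) = 309399856285778485315440716; 309399856285778485315440716 < 309485009821345068724781056? YES
  n = 2024: C(2024, 10) = 310936101848269937576192656; 310936101848269937576192656 < 309485009821345068724781056? NO
The largest n with C(n, 10) < 309485009821345068724781056 is n = 2023 (where E[X] = 77349964071444621328860179/77371252455336267181195264 ≈ 0.999725). Hence R_4(10) > 2023, i.e. R_4(10) ≥ 2024.

Largest n = 2023; hence R_4(10) > 2023.


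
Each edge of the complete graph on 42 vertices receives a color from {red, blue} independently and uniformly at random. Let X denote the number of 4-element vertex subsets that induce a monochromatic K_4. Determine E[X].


Let X = Σ_S X_S over the C(42, 4) = 111930 subsets S of size 4, where X_S = 1 if the K_4 on S is monochromatic.
For a fixed S, the K_4 on S has C(4, 2) = 6 edges. P[all 6 edges red] = (1/2)^6, and likewise for blue, so P[monochromatic] = 2·(1/2)^6 = 2^{1 − 6} = 1/32.
By linearity of expectation: E[X] = C(42, 4) · 2^{1 − 6} = 111930 · 1/32 = 55965/16.
Numerically: E[X] ≈ 3497.812.

E[X] = C(42,4)·2^(1−C(4,2)) = 55965/16 ≈ 3497.812.
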